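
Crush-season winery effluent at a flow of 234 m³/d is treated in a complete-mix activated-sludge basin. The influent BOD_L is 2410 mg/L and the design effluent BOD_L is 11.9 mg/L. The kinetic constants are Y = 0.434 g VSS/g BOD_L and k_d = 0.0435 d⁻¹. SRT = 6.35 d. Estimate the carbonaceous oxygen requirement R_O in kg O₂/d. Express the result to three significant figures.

R_O ≈ 290 kg O₂/d

Correct the yield for decay: Y_obs = Y/(1 + k_d θ_c) = 0.434 / (1 + 0.0435 × 6.35) = 0.434 / 1.276 = 0.3401.
Substrate removed = Q·(S₀ − S) = 234 m³/d × (2410 − 11.9) g/m³ = 5.61×10^5 g/d = 561.2 kg/d.
P_X = Y_obs·Q·(S₀ − S) = 0.3401 × 561.2 = 190.8 kg VSS/d.
Carbonaceous O₂ demand = substrate oxidised − cell-mass equivalent = 561.2 − 1.42 × 190.8 = 290.2 kg O₂/d.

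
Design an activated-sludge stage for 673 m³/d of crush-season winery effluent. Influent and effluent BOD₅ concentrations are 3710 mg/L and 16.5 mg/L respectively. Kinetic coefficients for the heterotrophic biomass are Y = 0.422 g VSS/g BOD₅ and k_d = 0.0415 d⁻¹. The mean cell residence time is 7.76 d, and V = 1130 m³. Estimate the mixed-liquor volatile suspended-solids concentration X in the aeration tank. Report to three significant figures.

Solving the biomass balance for X: X = Y Q (S₀−S) θ_c / [V (1+k_d θ_c)] = 0.422 × 673 × (3710 − 16.5) × 7.76 / [1130 × (1 + 0.0415 × 7.76)] = 5449 mg/L.

X ≈ 5450 mg/L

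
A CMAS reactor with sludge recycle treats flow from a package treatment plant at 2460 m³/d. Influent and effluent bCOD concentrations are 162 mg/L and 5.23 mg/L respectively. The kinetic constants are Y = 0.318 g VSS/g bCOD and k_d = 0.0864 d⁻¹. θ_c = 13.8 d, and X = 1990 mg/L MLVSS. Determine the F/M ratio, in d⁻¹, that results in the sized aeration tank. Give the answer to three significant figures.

Steady-state biomass mass balance: V·X·(1 + k_d·θ_c) = Y·Q·(S₀ − S)·θ_c, so V = 0.318 × 2460 × (162 − 5.23) × 13.8 / [1990 × (1 + 0.0864 × 13.8)] = 1.69×10^6 / 4363 = 387.9 m³.
F/M = applied load / biomass = Q·S₀/(V·X) = 2460 × 162 / (387.9 × 1990) = 0.5162 d⁻¹.

F/M ≈ 0.516 d⁻¹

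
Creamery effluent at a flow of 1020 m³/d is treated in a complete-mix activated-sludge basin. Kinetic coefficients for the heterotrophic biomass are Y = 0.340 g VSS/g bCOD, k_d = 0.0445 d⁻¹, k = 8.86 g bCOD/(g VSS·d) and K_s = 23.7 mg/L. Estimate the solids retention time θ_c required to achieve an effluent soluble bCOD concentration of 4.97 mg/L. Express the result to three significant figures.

θ_c ≈ 2.09 d

At the target effluent, Y k S/(K_s+S) = 0.340×8.86×4.97/28.67 = 0.5222 d⁻¹.
θ_c = 1/(μ − k_d) = 1/(0.5222 − 0.0445) = 1/0.4777 = 2.093 d.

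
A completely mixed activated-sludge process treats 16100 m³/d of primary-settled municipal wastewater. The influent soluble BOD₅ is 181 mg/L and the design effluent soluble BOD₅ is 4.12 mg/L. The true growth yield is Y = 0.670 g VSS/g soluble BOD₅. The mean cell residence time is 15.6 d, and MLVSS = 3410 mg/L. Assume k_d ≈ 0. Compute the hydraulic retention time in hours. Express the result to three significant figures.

τ ≈ 13.0 h

V·X = Y·Q·ΔS·θ_c gives V = 0.670 × 16100 × (181 − 4.12) × 15.6 / 3410 = 8729 m³.
Hydraulic retention time τ = V/Q = 8729 / 16100 = 0.5422 d = 13.01 h.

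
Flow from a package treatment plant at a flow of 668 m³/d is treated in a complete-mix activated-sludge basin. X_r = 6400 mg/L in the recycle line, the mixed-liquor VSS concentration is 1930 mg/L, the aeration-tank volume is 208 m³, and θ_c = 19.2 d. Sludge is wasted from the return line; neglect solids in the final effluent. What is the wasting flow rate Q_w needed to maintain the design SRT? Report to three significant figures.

θ_c = V·X/(Q_w·X_r) when wasting from the recycle, so Q_w = V·X/(θ_c·X_r) = 208.0 × 1930 / (19.2 × 6400) = 3.267 m³/d.

Q_w ≈ 3.27 m³/d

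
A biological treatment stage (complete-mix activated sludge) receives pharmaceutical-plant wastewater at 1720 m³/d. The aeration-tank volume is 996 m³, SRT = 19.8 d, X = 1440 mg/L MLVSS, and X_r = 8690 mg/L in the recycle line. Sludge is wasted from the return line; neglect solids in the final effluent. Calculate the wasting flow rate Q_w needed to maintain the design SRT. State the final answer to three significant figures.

θ_c = V·X/(Q_w·X_r) when wasting from the recycle, so Q_w = V·X/(θ_c·X_r) = 996.0 × 1440 / (19.8 × 8690) = 8.336 m³/d.

Q_w ≈ 8.34 m³/d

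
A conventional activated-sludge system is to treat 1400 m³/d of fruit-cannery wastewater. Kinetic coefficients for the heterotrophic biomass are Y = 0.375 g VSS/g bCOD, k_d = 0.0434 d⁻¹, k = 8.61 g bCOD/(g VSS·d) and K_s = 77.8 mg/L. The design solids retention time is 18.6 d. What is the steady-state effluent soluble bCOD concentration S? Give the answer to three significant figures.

S ≈ 2.41 mg/L

From the Monod/SRT balance for a CMAS, S = K_s·(1+k_d θ_c)/[θ_c·(Y k − k_d) − 1] = 77.8 × (1 + 0.0434 × 18.6) / [18.6 × (0.375 × 8.61 − 0.0434) − 1] = 140.6 / 58.25 = 2.414 mg/L.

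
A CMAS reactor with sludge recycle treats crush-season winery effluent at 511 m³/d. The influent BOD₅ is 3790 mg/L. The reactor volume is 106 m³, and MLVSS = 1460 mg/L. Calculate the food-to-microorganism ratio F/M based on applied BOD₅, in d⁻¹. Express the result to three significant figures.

F/M = applied load / biomass = Q·S₀/(V·X) = 511 × 3790 / (106.0 × 1460) = 12.51 d⁻¹.

F/M ≈ 12.5 d⁻¹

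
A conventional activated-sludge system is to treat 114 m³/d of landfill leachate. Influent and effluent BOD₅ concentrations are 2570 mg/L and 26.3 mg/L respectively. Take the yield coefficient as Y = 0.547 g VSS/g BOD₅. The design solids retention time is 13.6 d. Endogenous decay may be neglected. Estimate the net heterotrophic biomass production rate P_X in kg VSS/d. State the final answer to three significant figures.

With endogenous decay neglected, the observed yield equals the true yield: Y_obs = Y = 0.547 g VSS/g BOD₅.
Substrate removed = Q·(S₀ − S) = 114 m³/d × (2570 − 26.3) g/m³ = 2.9×10^5 g/d = 290.0 kg/d.
P_X = Y_obs · Q(S₀ − S) = 0.5470 × 290.0 = 158.6 kg VSS/d.

P_X ≈ 159 kg VSS/d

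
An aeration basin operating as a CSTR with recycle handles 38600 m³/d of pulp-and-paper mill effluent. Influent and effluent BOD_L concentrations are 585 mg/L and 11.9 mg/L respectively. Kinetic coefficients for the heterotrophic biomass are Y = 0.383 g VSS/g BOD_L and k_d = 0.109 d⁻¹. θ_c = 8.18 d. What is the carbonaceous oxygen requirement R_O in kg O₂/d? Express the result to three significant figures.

R_O ≈ 15800 kg O₂/d

Y_obs = Y / (1 + k_d θ_c) = 0.383 / (1 + 0.109 × 8.18) = 0.383 / 1.892 = 0.2025.
ΔS = 585 − 11.9 = 573.1 mg/L, so the substrate removal rate is 38600 × 573.1/1000 = 22122 kg BOD_L/d.
P_X = Y_obs·Q·(S₀ − S) = 0.2025 × 22122 = 4479 kg VSS/d.
R_O = Q·ΔS − 1.42 P_X = 22122 − 6360 = 15761 kg O₂/d.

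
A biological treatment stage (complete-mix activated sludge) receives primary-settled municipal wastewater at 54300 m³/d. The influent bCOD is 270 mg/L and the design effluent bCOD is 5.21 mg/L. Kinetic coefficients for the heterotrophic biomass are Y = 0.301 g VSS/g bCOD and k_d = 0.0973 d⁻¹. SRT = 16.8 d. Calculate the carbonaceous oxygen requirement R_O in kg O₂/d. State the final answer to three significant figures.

Y_obs = Y / (1 + k_d θ_c) = 0.301 / (1 + 0.0973 × 16.8) = 0.301 / 2.635 = 0.1142.
Q·(S₀ − S) = 54300 × (270 − 5.21) × 10⁻³ = 14378 kg/d removed.
Net sludge production P_X = 0.1142 × 14378 = 1643 kg VSS/d.
Carbonaceous O₂ demand = substrate oxidised − cell-mass equivalent = 14378 − 1.42 × 1643 = 12046 kg O₂/d.

R_O ≈ 12000 kg O₂/d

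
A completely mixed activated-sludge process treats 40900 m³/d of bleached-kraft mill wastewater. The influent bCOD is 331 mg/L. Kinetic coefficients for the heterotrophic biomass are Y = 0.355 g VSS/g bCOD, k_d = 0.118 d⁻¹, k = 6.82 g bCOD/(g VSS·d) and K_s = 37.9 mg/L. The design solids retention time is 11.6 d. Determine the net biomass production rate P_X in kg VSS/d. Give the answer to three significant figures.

P_X ≈ 2010 kg VSS/d

Effluent substrate depends only on kinetics and SRT: S = K_s(1 + k_d θ_c) / [θ_c(Yk − k_d) − 1] = 37.9 × (1 + 0.118 × 11.6) / [11.6 × (0.355 × 6.82 − 0.118) − 1] = 89.78 / 25.72 = 3.491 mg/L.
Y_obs = Y / (1 + k_d θ_c) = 0.355 / (1 + 0.118 × 11.6) = 0.355 / 2.369 = 0.1499.
Q·(S₀ − S) = 40900 × (331 − 3.49) × 10⁻³ = 13395 kg/d removed.
Biomass produced: P_X = Y_obs·Q·ΔS = 0.1499 × 13395 ≈ 2007 kg VSS/d.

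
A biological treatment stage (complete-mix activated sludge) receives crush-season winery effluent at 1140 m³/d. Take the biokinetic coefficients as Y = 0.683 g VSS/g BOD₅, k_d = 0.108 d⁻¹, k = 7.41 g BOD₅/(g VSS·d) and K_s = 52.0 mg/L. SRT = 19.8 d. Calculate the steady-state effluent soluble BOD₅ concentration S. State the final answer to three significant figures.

S ≈ 1.68 mg/L

For a completely mixed reactor with recycle the Lawrence–McCarty relation gives S = K_s·(1 + k_d·θ_c) / [θ_c·(Y·k − k_d) − 1] = 52.0 × (1 + 0.108 × 19.8) / [19.8 × (0.683 × 7.41 − 0.108) − 1] = 163.2 / 97.07 = 1.681 mg/L.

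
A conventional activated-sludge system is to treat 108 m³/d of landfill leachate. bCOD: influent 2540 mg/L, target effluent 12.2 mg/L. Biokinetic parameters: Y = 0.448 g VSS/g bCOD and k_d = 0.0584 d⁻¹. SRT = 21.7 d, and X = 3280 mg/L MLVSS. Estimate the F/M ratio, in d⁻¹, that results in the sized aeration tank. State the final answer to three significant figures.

F/M ≈ 0.234 d⁻¹

Steady-state biomass mass balance: V·X·(1 + k_d·θ_c) = Y·Q·(S₀ − S)·θ_c, so V = 0.448 × 108 × (2540 − 12.2) × 21.7 / [3280 × (1 + 0.0584 × 21.7)] = 2.65×10^6 / 7437 = 356.9 m³.
F/M = Q·S₀ / (V·X) = 108 × 2540 / (356.9 × 3280) = 0.2343 g bCOD·(g VSS·d)⁻¹.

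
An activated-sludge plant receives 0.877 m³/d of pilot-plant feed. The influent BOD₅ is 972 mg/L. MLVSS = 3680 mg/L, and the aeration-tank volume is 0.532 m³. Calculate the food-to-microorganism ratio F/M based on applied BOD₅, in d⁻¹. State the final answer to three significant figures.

F/M ≈ 0.435 d⁻¹

Food-to-microorganism ratio F/M = Q S₀ / (V X) = 0.877 × 972 / (0.5320 × 3680) = 0.4354 d⁻¹.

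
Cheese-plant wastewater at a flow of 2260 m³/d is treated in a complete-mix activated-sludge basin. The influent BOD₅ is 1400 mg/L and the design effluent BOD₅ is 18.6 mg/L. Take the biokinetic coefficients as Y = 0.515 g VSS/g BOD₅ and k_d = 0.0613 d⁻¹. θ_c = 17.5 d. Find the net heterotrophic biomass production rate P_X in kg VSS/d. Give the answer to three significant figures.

P_X ≈ 776 kg VSS/d

Y_obs = Y / (1 + k_d θ_c) = 0.515 / (1 + 0.0613 × 17.5) = 0.515 / 2.073 = 0.2485.
Q·(S₀ − S) = 2260 × (1400 − 18.6) × 10⁻³ = 3122 kg/d removed.
So the net sludge growth is P_X = 0.2485 × 3122 = 775.7 kg VSS/d.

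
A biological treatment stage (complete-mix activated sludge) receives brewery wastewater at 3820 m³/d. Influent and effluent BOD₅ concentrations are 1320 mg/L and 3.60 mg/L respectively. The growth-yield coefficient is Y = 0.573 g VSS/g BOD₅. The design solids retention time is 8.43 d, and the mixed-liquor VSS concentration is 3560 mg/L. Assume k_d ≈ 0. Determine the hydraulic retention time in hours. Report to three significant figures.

Biomass mass balance (decay neglected): V·X = Y·Q·(S₀ − S)·θ_c, so V = 0.573 × 3820 × (1320 − 3.60) × 8.43 / 3560 = 6823 m³.
τ = V/Q = 6823/3820 = 1.786 d, or 42.87 h.

τ ≈ 42.9 h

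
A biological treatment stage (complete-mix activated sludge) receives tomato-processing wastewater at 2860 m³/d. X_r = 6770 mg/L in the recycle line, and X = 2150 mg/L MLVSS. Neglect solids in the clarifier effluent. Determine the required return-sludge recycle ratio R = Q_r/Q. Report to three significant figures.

R ≈ 0.465

R = Q_r/Q = X/(X_r − X) = 2150 / (6770 − 2150) = 0.4654.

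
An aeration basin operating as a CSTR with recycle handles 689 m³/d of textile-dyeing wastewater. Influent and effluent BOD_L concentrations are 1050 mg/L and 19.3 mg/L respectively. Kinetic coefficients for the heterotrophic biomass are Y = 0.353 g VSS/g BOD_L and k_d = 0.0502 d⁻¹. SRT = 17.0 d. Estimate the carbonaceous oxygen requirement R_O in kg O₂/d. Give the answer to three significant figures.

The observed yield is Y_obs = Y/(1 + k_d·θ_c) = 0.353 / (1 + 0.0502 × 17.0) = 0.353 / 1.853 = 0.1905 g VSS per g BOD_L removed.
Q·(S₀ − S) = 689 × (1050 − 19.3) × 10⁻³ = 710.2 kg/d removed.
Biomass synthesised: P_X = Y_obs × 710.2 = 135.3 kg VSS/d.
Carbonaceous O₂ demand = substrate oxidised − cell-mass equivalent = 710.2 − 1.42 × 135.3 = 518.1 kg O₂/d.

R_O ≈ 518 kg O₂/d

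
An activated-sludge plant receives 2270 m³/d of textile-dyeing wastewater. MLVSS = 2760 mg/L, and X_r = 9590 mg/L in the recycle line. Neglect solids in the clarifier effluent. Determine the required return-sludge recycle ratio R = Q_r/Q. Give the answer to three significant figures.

R = Q_r/Q = X/(X_r − X) = 2760 / (9590 − 2760) = 0.4041.

R ≈ 0.404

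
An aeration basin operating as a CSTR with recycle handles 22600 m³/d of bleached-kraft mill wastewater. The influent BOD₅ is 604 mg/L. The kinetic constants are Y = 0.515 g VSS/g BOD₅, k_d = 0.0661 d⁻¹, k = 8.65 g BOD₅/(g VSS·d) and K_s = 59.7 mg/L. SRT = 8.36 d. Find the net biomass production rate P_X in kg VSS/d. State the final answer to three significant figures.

P_X ≈ 4510 kg VSS/d

For a completely mixed reactor with recycle the Lawrence–McCarty relation gives S = K_s·(1 + k_d·θ_c) / [θ_c·(Y·k − k_d) − 1] = 59.7 × (1 + 0.0661 × 8.36) / [8.36 × (0.515 × 8.65 − 0.0661) − 1] = 92.69 / 35.69 = 2.597 mg/L.
Correct the yield for decay: Y_obs = Y/(1 + k_d θ_c) = 0.515 / (1 + 0.0661 × 8.36) = 0.515 / 1.553 = 0.3317.
ΔS = 604 − 2.60 = 601.4 mg/L, so the substrate removal rate is 22600 × 601.4/1000 = 13592 kg BOD₅/d.
P_X = Y_obs · Q(S₀ − S) = 0.3317 × 13592 = 4508 kg VSS/d.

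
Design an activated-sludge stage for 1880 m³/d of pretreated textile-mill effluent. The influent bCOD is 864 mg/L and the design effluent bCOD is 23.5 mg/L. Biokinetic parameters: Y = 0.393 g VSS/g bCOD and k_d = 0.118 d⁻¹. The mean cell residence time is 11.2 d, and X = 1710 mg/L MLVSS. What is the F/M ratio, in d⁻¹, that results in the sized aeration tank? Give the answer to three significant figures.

F/M ≈ 0.542 d⁻¹

Steady-state biomass mass balance: V·X·(1 + k_d·θ_c) = Y·Q·(S₀ − S)·θ_c, so V = 0.393 × 1880 × (864 − 23.5) × 11.2 / [1710 × (1 + 0.118 × 11.2)] = 6.96×10^6 / 3970 = 1752 m³.
F/M = Q·S₀ / (V·X) = 1880 × 864 / (1752 × 1710) = 0.5422 g bCOD·(g VSS·d)⁻¹.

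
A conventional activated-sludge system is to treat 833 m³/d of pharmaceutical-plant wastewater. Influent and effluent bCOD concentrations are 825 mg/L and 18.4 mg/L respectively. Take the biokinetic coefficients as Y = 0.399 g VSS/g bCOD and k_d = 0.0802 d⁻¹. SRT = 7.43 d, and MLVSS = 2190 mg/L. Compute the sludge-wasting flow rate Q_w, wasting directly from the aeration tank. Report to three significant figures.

Q_w ≈ 76.7 m³/d

Steady-state biomass mass balance: V·X·(1 + k_d·θ_c) = Y·Q·(S₀ − S)·θ_c, so V = 0.399 × 833 × (825 − 18.4) × 7.43 / [2190 × (1 + 0.0802 × 7.43)] = 1.99×10^6 / 3495 = 569.9 m³.
With mixed-liquor wasting, θ_c = V/Q_w, so Q_w = V/θ_c = 569.9/7.43 = 76.71 m³/d.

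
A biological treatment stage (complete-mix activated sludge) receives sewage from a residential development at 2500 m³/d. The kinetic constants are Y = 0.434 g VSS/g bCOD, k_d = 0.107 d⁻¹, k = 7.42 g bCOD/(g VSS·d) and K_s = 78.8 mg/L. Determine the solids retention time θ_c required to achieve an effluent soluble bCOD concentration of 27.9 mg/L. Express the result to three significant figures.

θ_c ≈ 1.36 d

From 1/θ_c = Y·k·S/(K_s + S) − k_d: Y·k·S/(K_s+S) = 0.434 × 7.42 × 27.9 / (78.8 + 27.9) = 0.8420 d⁻¹.
Then 1/θ_c = μ − k_d = 0.8420 − 0.107 = 0.7350 d⁻¹, giving θ_c = 1.360 d.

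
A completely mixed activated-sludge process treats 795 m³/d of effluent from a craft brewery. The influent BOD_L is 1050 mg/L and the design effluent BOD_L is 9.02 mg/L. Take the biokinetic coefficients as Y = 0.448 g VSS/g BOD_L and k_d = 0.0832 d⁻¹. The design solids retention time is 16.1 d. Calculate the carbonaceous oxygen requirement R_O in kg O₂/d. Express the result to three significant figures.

The observed yield is Y_obs = Y/(1 + k_d·θ_c) = 0.448 / (1 + 0.0832 × 16.1) = 0.448 / 2.340 = 0.1915 g VSS per g BOD_L removed.
ΔS = 1050 − 9.02 = 1041 mg/L, so the substrate removal rate is 795 × 1041/1000 = 827.6 kg BOD_L/d.
Net sludge production P_X = 0.1915 × 827.6 = 158.5 kg VSS/d.
R_O = Q·(S₀ − S) − 1.42·P_X = 827.6 − 1.42 × 158.5 = 602.5 kg O₂/d.

R_O ≈ 603 kg O₂/d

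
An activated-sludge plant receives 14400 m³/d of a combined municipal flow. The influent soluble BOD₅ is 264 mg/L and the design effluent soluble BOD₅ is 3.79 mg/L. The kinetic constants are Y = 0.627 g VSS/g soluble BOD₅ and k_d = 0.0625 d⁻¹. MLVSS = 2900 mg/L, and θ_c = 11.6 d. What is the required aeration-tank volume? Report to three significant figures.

V ≈ 5450 m³

Rearranging the biomass balance for a CMAS with decay, V = Y·Q·ΔS·θ_c / [X·(1+k_d θ_c)] = 0.627 × 14400 × (264 − 3.79) × 11.6 / [2900 × (1 + 0.0625 × 11.6)] = 2.73×10^7 / 5002 = 5448 m³.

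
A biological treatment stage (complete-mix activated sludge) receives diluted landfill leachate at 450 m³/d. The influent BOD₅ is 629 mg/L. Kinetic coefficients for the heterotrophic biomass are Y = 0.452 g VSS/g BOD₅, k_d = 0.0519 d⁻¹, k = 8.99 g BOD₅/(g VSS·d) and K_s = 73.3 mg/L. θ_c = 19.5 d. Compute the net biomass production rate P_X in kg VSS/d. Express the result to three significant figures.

P_X ≈ 63.4 kg VSS/d

For a completely mixed reactor with recycle the Lawrence–McCarty relation gives S = K_s·(1 + k_d·θ_c) / [θ_c·(Y·k − k_d) − 1] = 73.3 × (1 + 0.0519 × 19.5) / [19.5 × (0.452 × 8.99 − 0.0519) − 1] = 147.5 / 77.23 = 1.910 mg/L.
Correct the yield for decay: Y_obs = Y/(1 + k_d θ_c) = 0.452 / (1 + 0.0519 × 19.5) = 0.452 / 2.012 = 0.2246.
ΔS = 629 − 1.91 = 627.1 mg/L, so the substrate removal rate is 450 × 627.1/1000 = 282.2 kg BOD₅/d.
Net biomass production P_X = Y_obs × Q·(S₀ − S) = 0.2246 × 282.2 = 63.39 kg VSS/d.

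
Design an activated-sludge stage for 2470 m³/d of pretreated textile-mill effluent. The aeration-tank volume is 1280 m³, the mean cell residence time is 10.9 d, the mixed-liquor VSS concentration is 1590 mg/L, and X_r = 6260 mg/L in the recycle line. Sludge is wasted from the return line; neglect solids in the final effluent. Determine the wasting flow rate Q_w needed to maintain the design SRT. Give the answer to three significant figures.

Wasting from the return line (neglecting effluent solids): Q_w = V·X / (θ_c·X_r) = 1280 × 1590 / (10.9 × 6260) = 29.83 m³/d.

Q_w ≈ 29.8 m³/d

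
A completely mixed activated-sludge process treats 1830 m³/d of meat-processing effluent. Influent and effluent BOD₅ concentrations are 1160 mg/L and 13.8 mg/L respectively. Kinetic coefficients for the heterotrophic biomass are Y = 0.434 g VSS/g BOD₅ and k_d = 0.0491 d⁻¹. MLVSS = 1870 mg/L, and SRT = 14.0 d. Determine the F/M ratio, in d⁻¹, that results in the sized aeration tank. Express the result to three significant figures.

Steady-state biomass mass balance: V·X·(1 + k_d·θ_c) = Y·Q·(S₀ − S)·θ_c, so V = 0.434 × 1830 × (1160 − 13.8) × 14.0 / [1870 × (1 + 0.0491 × 14.0)] = 1.27×10^7 / 3155 = 4039 m³.
Food-to-microorganism ratio F/M = Q S₀ / (V X) = 1830 × 1160 / (4039 × 1870) = 0.2811 d⁻¹.

F/M ≈ 0.281 d⁻¹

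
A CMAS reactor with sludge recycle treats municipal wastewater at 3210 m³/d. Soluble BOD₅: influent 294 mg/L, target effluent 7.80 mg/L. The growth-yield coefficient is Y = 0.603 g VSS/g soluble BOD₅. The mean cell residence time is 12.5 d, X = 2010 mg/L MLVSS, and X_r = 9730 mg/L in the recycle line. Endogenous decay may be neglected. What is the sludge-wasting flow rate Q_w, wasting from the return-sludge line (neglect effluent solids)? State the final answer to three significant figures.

Biomass mass balance (decay neglected): V·X = Y·Q·(S₀ − S)·θ_c, so V = 0.603 × 3210 × (294 − 7.80) × 12.5 / 2010 = 3445 m³.
Q_w = (V·X)/(θ_c X_r) = 3445 × 2010 / (12.5 × 9730) = 56.93 m³/d.

Q_w ≈ 56.9 m³/d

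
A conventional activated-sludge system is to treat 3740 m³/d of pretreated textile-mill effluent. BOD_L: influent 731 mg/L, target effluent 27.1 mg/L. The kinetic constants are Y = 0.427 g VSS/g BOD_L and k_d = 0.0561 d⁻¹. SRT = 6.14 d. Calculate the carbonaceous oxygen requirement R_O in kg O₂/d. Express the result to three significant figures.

Y_obs = Y / (1 + k_d θ_c) = 0.427 / (1 + 0.0561 × 6.14) = 0.427 / 1.344 = 0.3176.
ΔS = 731 − 27.1 = 703.9 mg/L, so the substrate removal rate is 3740 × 703.9/1000 = 2633 kg BOD_L/d.
Net sludge production P_X = 0.3176 × 2633 = 836.1 kg VSS/d.
R_O = Q·(S₀ − S) − 1.42·P_X = 2633 − 1.42 × 836.1 = 1445 kg O₂/d.

R_O ≈ 1450 kg O₂/d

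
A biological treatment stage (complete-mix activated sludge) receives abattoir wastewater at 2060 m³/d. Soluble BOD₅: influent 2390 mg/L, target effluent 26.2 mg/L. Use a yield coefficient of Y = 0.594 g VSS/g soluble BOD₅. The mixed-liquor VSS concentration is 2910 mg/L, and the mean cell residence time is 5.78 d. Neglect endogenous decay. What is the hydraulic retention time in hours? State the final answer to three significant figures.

V·X = Y·Q·ΔS·θ_c gives V = 0.594 × 2060 × (2390 − 26.2) × 5.78 / 2910 = 5745 m³.
Hydraulic retention time τ = V/Q = 5745 / 2060 = 2.789 d = 66.93 h.

τ ≈ 66.9 h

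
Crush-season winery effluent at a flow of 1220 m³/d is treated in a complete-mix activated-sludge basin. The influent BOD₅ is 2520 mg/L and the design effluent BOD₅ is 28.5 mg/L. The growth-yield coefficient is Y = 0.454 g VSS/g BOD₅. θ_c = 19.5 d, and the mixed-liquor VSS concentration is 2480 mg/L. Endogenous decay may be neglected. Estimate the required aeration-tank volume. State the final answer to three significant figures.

Biomass mass balance (decay neglected): V·X = Y·Q·(S₀ − S)·θ_c, so V = 0.454 × 1220 × (2520 − 28.5) × 19.5 / 2480 = 10851 m³.

V ≈ 10900 m³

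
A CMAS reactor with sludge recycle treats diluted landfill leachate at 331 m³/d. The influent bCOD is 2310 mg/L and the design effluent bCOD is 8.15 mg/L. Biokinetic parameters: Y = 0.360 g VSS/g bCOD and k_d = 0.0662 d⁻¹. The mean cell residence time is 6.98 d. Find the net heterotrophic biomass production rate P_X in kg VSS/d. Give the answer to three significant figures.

Y_obs = Y / (1 + k_d θ_c) = 0.360 / (1 + 0.0662 × 6.98) = 0.360 / 1.462 = 0.2462.
Q·(S₀ − S) = 331 × (2310 − 8.15) × 10⁻³ = 761.9 kg/d removed.
Net biomass production P_X = Y_obs × Q·(S₀ − S) = 0.2462 × 761.9 = 187.6 kg VSS/d.

P_X ≈ 188 kg VSS/d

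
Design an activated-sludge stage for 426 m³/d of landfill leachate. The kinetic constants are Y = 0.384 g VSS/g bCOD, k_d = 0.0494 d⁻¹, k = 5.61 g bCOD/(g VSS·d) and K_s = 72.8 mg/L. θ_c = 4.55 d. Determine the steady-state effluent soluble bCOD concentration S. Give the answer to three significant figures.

S ≈ 10.4 mg/L

From the Monod/SRT balance for a CMAS, S = K_s·(1+k_d θ_c)/[θ_c·(Y k − k_d) − 1] = 72.8 × (1 + 0.0494 × 4.55) / [4.55 × (0.384 × 5.61 − 0.0494) − 1] = 89.16 / 8.577 = 10.40 mg/L.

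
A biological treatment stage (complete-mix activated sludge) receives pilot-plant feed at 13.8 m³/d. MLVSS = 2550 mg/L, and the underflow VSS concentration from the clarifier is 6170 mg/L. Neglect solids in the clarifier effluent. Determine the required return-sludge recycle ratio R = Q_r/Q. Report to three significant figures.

R ≈ 0.704

Solids balance on the clarifier gives (1+R)X = R·X_r, so R = X/(X_r − X) = 2550 / (6170 − 2550) = 0.7044.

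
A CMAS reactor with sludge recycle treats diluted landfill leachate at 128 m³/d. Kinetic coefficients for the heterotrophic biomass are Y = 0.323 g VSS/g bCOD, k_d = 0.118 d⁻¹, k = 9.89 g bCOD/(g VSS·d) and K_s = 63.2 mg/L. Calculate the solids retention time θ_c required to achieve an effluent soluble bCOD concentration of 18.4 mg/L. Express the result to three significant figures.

From 1/θ_c = Y·k·S/(K_s + S) − k_d: Y·k·S/(K_s+S) = 0.323 × 9.89 × 18.4 / (63.2 + 18.4) = 0.7203 d⁻¹.
θ_c = 1/(μ − k_d) = 1/(0.7203 − 0.118) = 1/0.6023 = 1.660 d.

θ_c ≈ 1.66 d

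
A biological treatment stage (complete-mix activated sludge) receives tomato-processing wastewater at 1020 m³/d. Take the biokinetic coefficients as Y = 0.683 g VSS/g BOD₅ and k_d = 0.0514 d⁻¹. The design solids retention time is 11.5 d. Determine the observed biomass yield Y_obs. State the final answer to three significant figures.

Y_obs ≈ 0.429 g VSS/g BOD₅

Y_obs = Y / (1 + k_d θ_c) = 0.683 / (1 + 0.0514 × 11.5) = 0.683 / 1.591 = 0.4293.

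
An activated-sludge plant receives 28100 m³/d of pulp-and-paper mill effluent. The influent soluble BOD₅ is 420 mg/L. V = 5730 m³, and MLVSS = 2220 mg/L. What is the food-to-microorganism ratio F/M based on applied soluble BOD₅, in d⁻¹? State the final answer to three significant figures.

F/M = Q·S₀ / (V·X) = 28100 × 420 / (5730 × 2220) = 0.9278 g soluble BOD₅·(g VSS·d)⁻¹.

F/M ≈ 0.928 d⁻¹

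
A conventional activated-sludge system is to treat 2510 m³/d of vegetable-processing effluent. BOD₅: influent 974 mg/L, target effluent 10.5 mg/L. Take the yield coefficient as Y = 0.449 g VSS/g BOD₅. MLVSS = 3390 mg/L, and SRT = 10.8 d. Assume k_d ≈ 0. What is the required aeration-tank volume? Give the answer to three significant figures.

V ≈ 3460 m³

V·X = Y·Q·ΔS·θ_c gives V = 0.449 × 2510 × (974 − 10.5) × 10.8 / 3390 = 3459 m³.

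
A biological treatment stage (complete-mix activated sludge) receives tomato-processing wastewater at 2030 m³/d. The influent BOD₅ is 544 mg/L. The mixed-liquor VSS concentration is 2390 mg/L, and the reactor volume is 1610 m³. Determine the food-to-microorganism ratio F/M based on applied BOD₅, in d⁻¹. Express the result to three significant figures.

F/M = applied load / biomass = Q·S₀/(V·X) = 2030 × 544 / (1610 × 2390) = 0.2870 d⁻¹.

F/M ≈ 0.287 d⁻¹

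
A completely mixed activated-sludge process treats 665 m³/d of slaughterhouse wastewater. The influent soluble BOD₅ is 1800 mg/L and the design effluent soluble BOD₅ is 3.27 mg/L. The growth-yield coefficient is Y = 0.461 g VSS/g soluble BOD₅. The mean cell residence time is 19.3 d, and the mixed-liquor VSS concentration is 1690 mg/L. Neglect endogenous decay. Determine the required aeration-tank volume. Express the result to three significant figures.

With k_d = 0 the design equation reduces to V = Y Q (S₀−S) θ_c / X = 0.461 × 665 × (1800 − 3.27) × 19.3 / 1690 = 6290 m³.

V ≈ 6290 m³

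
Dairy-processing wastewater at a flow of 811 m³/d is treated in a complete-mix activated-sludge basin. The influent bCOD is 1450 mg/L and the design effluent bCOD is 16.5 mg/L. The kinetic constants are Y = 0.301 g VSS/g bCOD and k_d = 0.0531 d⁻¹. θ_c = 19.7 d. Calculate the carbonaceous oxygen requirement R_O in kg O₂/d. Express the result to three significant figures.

Correct the yield for decay: Y_obs = Y/(1 + k_d θ_c) = 0.301 / (1 + 0.0531 × 19.7) = 0.301 / 2.046 = 0.1471.
ΔS = 1450 − 16.5 = 1434 mg/L, so the substrate removal rate is 811 × 1434/1000 = 1163 kg bCOD/d.
P_X = Y_obs·Q·(S₀ − S) = 0.1471 × 1163 = 171.0 kg VSS/d.
Carbonaceous O₂ demand = substrate oxidised − cell-mass equivalent = 1163 − 1.42 × 171.0 = 919.7 kg O₂/d.

R_O ≈ 920 kg O₂/d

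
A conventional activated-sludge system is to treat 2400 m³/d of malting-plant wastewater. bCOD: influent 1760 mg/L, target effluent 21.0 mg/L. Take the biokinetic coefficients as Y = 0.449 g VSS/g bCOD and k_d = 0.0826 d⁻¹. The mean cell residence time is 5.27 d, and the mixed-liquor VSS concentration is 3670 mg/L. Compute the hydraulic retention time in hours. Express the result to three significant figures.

From the SRT design equation V = Y Q (S₀−S) θ_c / [X (1 + k_d θ_c)] = 0.449 × 2400 × (1760 − 21.0) × 5.27 / [3670 × (1 + 0.0826 × 5.27)] = 9.88×10^6 / 5268 = 1875 m³.
τ = V/Q = 1875/2400 = 0.7812 d, or 18.75 h.

τ ≈ 18.7 h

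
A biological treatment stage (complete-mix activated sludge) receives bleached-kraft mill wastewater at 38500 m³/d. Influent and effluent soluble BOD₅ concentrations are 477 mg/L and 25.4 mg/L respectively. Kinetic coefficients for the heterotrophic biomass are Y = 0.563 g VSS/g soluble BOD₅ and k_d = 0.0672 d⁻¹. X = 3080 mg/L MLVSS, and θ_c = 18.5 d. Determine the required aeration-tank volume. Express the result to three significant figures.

V ≈ 26200 m³

Steady-state biomass mass balance: V·X·(1 + k_d·θ_c) = Y·Q·(S₀ − S)·θ_c, so V = 0.563 × 38500 × (477 − 25.4) × 18.5 / [3080 × (1 + 0.0672 × 18.5)] = 1.81×10^8 / 6909 = 26211 m³.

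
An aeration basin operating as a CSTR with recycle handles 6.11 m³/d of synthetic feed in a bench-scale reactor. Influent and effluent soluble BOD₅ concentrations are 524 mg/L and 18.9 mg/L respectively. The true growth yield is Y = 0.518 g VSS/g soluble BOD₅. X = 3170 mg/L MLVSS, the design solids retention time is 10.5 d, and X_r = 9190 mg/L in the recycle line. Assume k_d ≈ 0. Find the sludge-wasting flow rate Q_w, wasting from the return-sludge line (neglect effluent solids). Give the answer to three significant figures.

Q_w ≈ 0.174 m³/d

With k_d = 0 the design equation reduces to V = Y Q (S₀−S) θ_c / X = 0.518 × 6.11 × (524 − 18.9) × 10.5 / 3170 = 5.295 m³.
Wasting from the return line (neglecting effluent solids): Q_w = V·X / (θ_c·X_r) = 5.295 × 3170 / (10.5 × 9190) = 0.1740 m³/d.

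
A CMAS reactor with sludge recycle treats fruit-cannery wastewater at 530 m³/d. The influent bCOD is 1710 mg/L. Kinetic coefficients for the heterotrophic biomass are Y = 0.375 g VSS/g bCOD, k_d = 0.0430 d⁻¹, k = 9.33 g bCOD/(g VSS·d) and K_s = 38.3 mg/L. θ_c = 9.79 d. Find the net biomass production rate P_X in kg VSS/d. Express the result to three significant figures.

From the Monod/SRT balance for a CMAS, S = K_s·(1+k_d θ_c)/[θ_c·(Y k − k_d) − 1] = 38.3 × (1 + 0.0430 × 9.79) / [9.79 × (0.375 × 9.33 − 0.0430) − 1] = 54.42 / 32.83 = 1.658 mg/L.
Y_obs = Y / (1 + k_d θ_c) = 0.375 / (1 + 0.0430 × 9.79) = 0.375 / 1.421 = 0.2639.
Q·(S₀ − S) = 530 × (1710 − 1.66) × 10⁻³ = 905.4 kg/d removed.
P_X = Y_obs · Q(S₀ − S) = 0.2639 × 905.4 = 238.9 kg VSS/d.

P_X ≈ 239 kg VSS/d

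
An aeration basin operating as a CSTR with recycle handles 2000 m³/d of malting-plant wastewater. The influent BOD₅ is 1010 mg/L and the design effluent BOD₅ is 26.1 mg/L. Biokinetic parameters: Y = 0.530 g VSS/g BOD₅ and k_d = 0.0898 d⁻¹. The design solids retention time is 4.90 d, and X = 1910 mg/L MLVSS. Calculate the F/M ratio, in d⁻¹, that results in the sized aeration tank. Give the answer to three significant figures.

Rearranging the biomass balance for a CMAS with decay, V = Y·Q·ΔS·θ_c / [X·(1+k_d θ_c)] = 0.530 × 2000 × (1010 − 26.1) × 4.90 / [1910 × (1 + 0.0898 × 4.90)] = 5.11×10^6 / 2750 = 1858 m³.
F/M = applied load / biomass = Q·S₀/(V·X) = 2000 × 1010 / (1858 × 1910) = 0.5692 d⁻¹.

F/M ≈ 0.569 d⁻¹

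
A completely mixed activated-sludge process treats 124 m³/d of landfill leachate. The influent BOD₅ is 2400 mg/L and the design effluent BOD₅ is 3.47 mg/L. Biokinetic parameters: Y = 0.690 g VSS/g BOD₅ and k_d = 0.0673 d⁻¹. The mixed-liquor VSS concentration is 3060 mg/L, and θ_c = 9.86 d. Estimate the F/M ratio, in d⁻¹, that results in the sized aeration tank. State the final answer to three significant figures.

F/M ≈ 0.245 d⁻¹

Steady-state biomass mass balance: V·X·(1 + k_d·θ_c) = Y·Q·(S₀ − S)·θ_c, so V = 0.690 × 124 × (2400 − 3.47) × 9.86 / [3060 × (1 + 0.0673 × 9.86)] = 2.02×10^6 / 5091 = 397.2 m³.
F/M = Q·S₀ / (V·X) = 124 × 2400 / (397.2 × 3060) = 0.2449 g BOD₅·(g VSS·d)⁻¹.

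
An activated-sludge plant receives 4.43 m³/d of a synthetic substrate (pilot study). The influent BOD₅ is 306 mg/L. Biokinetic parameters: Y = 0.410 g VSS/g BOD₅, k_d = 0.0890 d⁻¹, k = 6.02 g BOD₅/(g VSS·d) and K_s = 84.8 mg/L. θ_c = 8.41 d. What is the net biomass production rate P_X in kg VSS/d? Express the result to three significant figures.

P_X ≈ 0.310 kg VSS/d

Effluent substrate depends only on kinetics and SRT: S = K_s(1 + k_d θ_c) / [θ_c(Yk − k_d) − 1] = 84.8 × (1 + 0.0890 × 8.41) / [8.41 × (0.410 × 6.02 − 0.0890) − 1] = 148.3 / 19.01 = 7.800 mg/L.
Correct the yield for decay: Y_obs = Y/(1 + k_d θ_c) = 0.410 / (1 + 0.0890 × 8.41) = 0.410 / 1.748 = 0.2345.
ΔS = 306 − 7.80 = 298.2 mg/L, so the substrate removal rate is 4.43 × 298.2/1000 = 1.321 kg BOD₅/d.
Net biomass production P_X = Y_obs × Q·(S₀ − S) = 0.2345 × 1.321 = 0.3098 kg VSS/d.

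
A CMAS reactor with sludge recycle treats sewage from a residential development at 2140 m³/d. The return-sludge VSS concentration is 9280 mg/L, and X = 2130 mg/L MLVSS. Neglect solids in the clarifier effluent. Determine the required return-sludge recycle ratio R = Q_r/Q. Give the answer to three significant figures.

R ≈ 0.298

R = Q_r/Q = X/(X_r − X) = 2130 / (9280 − 2130) = 0.2979.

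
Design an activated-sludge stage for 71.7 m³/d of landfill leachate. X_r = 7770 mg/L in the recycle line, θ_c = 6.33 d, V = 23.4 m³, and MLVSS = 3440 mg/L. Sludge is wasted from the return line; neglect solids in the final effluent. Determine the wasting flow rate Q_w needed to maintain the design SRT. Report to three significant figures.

θ_c = V·X/(Q_w·X_r) when wasting from the recycle, so Q_w = V·X/(θ_c·X_r) = 23.40 × 3440 / (6.33 × 7770) = 1.637 m³/d.

Q_w ≈ 1.64 m³/d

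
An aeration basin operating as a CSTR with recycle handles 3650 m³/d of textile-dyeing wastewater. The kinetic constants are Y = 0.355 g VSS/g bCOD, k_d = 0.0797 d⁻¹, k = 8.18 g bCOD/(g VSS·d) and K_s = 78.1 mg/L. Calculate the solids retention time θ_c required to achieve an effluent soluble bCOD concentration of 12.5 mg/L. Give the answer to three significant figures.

Specific growth rate at S = 12.5 mg/L: μ = YkS/(K_s+S) = 0.355·8.18·12.5/(78.1+12.5) = 0.4006 d⁻¹.
θ_c = 1/(μ − k_d) = 1/(0.4006 − 0.0797) = 1/0.3209 = 3.116 d.

θ_c ≈ 3.12 d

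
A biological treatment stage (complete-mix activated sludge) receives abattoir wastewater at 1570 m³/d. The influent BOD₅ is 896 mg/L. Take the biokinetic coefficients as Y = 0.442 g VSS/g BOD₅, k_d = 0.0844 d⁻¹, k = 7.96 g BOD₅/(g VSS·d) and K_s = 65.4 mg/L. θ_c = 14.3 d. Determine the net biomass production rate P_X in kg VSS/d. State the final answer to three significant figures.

P_X ≈ 281 kg VSS/d

From the Monod/SRT balance for a CMAS, S = K_s·(1+k_d θ_c)/[θ_c·(Y k − k_d) − 1] = 65.4 × (1 + 0.0844 × 14.3) / [14.3 × (0.442 × 7.96 − 0.0844) − 1] = 144.3 / 48.11 = 3.000 mg/L.
The observed yield is Y_obs = Y/(1 + k_d·θ_c) = 0.442 / (1 + 0.0844 × 14.3) = 0.442 / 2.207 = 0.2003 g VSS per g BOD₅ removed.
ΔS = 896 − 3.00 = 893.0 mg/L, so the substrate removal rate is 1570 × 893.0/1000 = 1402 kg BOD₅/d.
Biomass produced: P_X = Y_obs·Q·ΔS = 0.2003 × 1402 ≈ 280.8 kg VSS/d.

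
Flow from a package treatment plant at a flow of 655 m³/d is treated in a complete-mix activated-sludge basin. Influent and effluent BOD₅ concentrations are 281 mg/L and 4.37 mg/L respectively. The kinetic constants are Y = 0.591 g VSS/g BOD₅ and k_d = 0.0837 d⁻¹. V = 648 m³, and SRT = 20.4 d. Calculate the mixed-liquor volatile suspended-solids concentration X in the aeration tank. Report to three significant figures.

X ≈ 1250 mg/L

Solving the biomass balance for X: X = Y Q (S₀−S) θ_c / [V (1+k_d θ_c)] = 0.591 × 655 × (281 − 4.37) × 20.4 / [648 × (1 + 0.0837 × 20.4)] = 1245 mg/L.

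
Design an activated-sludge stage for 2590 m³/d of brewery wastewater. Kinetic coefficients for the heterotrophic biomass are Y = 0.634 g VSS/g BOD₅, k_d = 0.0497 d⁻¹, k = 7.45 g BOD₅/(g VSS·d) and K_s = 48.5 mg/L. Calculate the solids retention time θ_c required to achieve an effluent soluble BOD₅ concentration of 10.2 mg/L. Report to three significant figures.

At the target effluent, Y k S/(K_s+S) = 0.634×7.45×10.2/58.70 = 0.8207 d⁻¹.
θ_c = 1/(μ − k_d) = 1/(0.8207 − 0.0497) = 1/0.7710 = 1.297 d.

θ_c ≈ 1.30 d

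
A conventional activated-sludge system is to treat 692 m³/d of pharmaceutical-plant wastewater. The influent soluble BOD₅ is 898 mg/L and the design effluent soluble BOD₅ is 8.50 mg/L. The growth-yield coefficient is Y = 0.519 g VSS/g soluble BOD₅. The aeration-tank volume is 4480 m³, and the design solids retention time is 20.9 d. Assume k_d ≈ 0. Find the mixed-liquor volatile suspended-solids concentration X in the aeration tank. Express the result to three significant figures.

Without decay, X = Y Q (S₀−S) θ_c / V = 0.519 × 692 × (898 − 8.50) × 20.9 / 4480 = 1490 mg/L.

X ≈ 1490 mg/L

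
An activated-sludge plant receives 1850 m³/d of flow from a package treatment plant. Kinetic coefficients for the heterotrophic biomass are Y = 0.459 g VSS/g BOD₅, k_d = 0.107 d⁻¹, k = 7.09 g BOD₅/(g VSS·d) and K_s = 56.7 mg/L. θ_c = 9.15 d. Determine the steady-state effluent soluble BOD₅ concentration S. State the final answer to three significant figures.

For a completely mixed reactor with recycle the Lawrence–McCarty relation gives S = K_s·(1 + k_d·θ_c) / [θ_c·(Y·k − k_d) − 1] = 56.7 × (1 + 0.107 × 9.15) / [9.15 × (0.459 × 7.09 − 0.107) − 1] = 112.2 / 27.80 = 4.037 mg/L.

S ≈ 4.04 mg/L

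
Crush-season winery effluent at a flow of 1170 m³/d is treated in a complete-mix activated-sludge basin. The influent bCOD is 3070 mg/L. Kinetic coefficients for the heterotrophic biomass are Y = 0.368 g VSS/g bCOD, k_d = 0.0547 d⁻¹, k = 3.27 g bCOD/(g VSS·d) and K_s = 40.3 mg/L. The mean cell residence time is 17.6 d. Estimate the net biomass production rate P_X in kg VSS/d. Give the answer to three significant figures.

P_X ≈ 673 kg VSS/d

Effluent substrate depends only on kinetics and SRT: S = K_s(1 + k_d θ_c) / [θ_c(Yk − k_d) − 1] = 40.3 × (1 + 0.0547 × 17.6) / [17.6 × (0.368 × 3.27 − 0.0547) − 1] = 79.10 / 19.22 = 4.116 mg/L.
The observed yield is Y_obs = Y/(1 + k_d·θ_c) = 0.368 / (1 + 0.0547 × 17.6) = 0.368 / 1.963 = 0.1875 g VSS per g bCOD removed.
Mass of bCOD removed per day: Q(S₀ − S) = 1170 × 3066 g/m³ = 3587 kg/d.
Net biomass production P_X = Y_obs × Q·(S₀ − S) = 0.1875 × 3587 = 672.6 kg VSS/d.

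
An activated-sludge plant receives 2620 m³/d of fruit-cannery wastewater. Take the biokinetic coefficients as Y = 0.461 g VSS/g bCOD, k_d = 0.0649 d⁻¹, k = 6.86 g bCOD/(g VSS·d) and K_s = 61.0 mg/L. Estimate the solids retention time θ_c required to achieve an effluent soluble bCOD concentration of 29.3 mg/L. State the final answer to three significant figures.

At the target effluent, Y k S/(K_s+S) = 0.461×6.86×29.3/90.30 = 1.026 d⁻¹.
θ_c = 1/(μ − k_d) = 1/(1.026 − 0.0649) = 1/0.9612 = 1.040 d.

θ_c ≈ 1.04 d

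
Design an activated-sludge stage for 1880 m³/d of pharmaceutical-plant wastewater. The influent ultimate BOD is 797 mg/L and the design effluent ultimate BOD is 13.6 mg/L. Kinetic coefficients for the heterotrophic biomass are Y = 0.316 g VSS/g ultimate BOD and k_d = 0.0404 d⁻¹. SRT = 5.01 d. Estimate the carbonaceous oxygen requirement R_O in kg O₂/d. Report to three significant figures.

R_O ≈ 923 kg O₂/d

Y_obs = Y / (1 + k_d θ_c) = 0.316 / (1 + 0.0404 × 5.01) = 0.316 / 1.202 = 0.2628.
Q·(S₀ − S) = 1880 × (797 − 13.6) × 10⁻³ = 1473 kg/d removed.
P_X = Y_obs·Q·(S₀ − S) = 0.2628 × 1473 = 387.1 kg VSS/d.
R_O = Q·(S₀ − S) − 1.42·P_X = 1473 − 1.42 × 387.1 = 923.2 kg O₂/d.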